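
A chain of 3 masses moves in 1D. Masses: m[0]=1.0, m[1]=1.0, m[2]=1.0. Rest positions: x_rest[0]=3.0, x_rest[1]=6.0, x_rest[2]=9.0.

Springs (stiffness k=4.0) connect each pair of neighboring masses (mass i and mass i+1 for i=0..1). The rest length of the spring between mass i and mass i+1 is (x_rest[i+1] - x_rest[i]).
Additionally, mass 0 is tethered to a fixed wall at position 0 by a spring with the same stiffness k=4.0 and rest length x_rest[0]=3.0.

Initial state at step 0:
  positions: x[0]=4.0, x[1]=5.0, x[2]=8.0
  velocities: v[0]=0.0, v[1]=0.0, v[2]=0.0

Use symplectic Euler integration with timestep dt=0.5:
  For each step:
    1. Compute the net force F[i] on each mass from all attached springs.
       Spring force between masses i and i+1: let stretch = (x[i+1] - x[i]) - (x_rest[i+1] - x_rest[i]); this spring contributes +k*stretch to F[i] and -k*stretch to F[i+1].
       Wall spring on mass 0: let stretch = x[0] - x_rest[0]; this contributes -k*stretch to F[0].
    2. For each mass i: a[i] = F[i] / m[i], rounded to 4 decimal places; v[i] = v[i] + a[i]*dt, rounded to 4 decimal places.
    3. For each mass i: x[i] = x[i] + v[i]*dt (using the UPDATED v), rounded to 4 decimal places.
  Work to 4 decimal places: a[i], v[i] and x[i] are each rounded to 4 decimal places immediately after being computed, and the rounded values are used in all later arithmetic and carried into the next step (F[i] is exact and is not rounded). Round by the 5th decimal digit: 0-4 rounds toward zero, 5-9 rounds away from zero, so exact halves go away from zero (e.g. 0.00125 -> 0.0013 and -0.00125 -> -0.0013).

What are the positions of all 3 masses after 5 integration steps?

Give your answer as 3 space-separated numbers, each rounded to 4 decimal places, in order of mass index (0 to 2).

Step 0: x=[4.0000 5.0000 8.0000] v=[0.0000 0.0000 0.0000]
Step 1: x=[1.0000 7.0000 8.0000] v=[-6.0000 4.0000 0.0000]
Step 2: x=[3.0000 4.0000 10.0000] v=[4.0000 -6.0000 4.0000]
Step 3: x=[3.0000 6.0000 9.0000] v=[0.0000 4.0000 -2.0000]
Step 4: x=[3.0000 8.0000 8.0000] v=[0.0000 4.0000 -2.0000]
Step 5: x=[5.0000 5.0000 10.0000] v=[4.0000 -6.0000 4.0000]

Answer: 5.0000 5.0000 10.0000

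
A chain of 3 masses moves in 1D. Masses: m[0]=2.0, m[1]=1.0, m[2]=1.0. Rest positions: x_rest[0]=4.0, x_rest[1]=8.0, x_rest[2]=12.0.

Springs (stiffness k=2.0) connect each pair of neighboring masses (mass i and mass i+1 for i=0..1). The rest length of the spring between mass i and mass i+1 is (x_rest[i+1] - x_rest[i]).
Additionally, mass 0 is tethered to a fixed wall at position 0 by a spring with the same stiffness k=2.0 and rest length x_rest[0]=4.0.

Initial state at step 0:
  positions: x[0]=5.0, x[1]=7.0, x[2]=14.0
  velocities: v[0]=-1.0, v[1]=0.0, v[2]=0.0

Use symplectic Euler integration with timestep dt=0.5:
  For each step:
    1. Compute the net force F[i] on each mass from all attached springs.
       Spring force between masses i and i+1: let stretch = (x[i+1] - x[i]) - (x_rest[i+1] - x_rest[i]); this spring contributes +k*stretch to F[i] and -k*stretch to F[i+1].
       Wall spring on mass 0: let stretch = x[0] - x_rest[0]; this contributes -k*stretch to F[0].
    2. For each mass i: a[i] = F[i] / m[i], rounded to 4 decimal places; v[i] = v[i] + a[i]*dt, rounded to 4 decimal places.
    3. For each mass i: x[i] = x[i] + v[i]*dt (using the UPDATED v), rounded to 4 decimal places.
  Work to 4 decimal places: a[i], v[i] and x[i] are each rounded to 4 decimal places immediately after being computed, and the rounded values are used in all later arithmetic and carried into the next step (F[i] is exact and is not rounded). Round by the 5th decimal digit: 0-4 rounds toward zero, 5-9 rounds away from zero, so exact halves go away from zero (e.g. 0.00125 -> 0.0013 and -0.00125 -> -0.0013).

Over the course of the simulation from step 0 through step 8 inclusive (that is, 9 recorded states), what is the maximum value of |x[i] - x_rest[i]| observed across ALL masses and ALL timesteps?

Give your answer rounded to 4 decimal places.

Step 0: x=[5.0000 7.0000 14.0000] v=[-1.0000 0.0000 0.0000]
Step 1: x=[3.7500 9.5000 12.5000] v=[-2.5000 5.0000 -3.0000]
Step 2: x=[3.0000 10.6250 11.5000] v=[-1.5000 2.2500 -2.0000]
Step 3: x=[3.4063 8.3750 12.0625] v=[0.8125 -4.5000 1.1250]
Step 4: x=[4.2032 5.4844 12.7813] v=[1.5937 -5.7812 1.4375]
Step 5: x=[4.2696 5.6017 11.8516] v=[0.1327 0.2345 -1.8594]
Step 6: x=[3.6016 8.1779 9.7970] v=[-1.3361 5.1523 -4.1093]
Step 7: x=[3.1772 9.2755 8.9328] v=[-0.8488 2.1951 -1.7284]
Step 8: x=[3.4831 7.1526 10.2400] v=[0.6118 -4.2459 2.6143]
Max displacement = 3.0672

Answer: 3.0672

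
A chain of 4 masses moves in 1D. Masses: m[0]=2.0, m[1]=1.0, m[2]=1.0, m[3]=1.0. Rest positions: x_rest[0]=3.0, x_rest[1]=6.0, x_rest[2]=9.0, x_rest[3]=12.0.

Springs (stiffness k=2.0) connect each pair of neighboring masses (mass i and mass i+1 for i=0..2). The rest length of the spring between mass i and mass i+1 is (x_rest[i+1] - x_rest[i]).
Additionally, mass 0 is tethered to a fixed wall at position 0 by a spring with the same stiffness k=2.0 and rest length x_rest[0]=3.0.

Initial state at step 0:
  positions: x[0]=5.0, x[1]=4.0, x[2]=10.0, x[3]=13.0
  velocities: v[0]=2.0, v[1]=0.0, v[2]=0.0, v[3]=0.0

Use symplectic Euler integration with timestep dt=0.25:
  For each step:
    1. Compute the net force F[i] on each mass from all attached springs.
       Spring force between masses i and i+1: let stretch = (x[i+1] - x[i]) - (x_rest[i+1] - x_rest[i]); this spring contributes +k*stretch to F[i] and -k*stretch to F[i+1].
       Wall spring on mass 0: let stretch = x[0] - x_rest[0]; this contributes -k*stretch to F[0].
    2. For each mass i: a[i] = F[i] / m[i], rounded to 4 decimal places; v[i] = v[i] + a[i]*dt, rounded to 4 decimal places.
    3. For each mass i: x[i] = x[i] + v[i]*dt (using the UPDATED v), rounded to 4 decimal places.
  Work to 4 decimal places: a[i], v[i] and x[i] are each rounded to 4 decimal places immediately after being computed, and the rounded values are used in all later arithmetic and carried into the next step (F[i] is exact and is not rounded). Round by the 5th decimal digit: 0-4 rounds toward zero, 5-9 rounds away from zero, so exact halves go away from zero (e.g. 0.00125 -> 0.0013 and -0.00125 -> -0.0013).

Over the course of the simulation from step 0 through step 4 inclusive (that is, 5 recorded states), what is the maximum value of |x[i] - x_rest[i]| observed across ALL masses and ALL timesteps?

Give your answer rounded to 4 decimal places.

Answer: 3.3236

Derivation:
Step 0: x=[5.0000 4.0000 10.0000 13.0000] v=[2.0000 0.0000 0.0000 0.0000]
Step 1: x=[5.1250 4.8750 9.6250 13.0000] v=[0.5000 3.5000 -1.5000 0.0000]
Step 2: x=[4.9141 6.3750 9.0781 12.9531] v=[-0.8438 6.0000 -2.1875 -0.1875]
Step 3: x=[4.4873 8.0303 8.6777 12.7969] v=[-1.7071 6.6211 -1.6016 -0.6250]
Step 4: x=[4.0015 9.3236 8.7113 12.5008] v=[-1.9432 5.1733 0.1343 -1.1846]
Max displacement = 3.3236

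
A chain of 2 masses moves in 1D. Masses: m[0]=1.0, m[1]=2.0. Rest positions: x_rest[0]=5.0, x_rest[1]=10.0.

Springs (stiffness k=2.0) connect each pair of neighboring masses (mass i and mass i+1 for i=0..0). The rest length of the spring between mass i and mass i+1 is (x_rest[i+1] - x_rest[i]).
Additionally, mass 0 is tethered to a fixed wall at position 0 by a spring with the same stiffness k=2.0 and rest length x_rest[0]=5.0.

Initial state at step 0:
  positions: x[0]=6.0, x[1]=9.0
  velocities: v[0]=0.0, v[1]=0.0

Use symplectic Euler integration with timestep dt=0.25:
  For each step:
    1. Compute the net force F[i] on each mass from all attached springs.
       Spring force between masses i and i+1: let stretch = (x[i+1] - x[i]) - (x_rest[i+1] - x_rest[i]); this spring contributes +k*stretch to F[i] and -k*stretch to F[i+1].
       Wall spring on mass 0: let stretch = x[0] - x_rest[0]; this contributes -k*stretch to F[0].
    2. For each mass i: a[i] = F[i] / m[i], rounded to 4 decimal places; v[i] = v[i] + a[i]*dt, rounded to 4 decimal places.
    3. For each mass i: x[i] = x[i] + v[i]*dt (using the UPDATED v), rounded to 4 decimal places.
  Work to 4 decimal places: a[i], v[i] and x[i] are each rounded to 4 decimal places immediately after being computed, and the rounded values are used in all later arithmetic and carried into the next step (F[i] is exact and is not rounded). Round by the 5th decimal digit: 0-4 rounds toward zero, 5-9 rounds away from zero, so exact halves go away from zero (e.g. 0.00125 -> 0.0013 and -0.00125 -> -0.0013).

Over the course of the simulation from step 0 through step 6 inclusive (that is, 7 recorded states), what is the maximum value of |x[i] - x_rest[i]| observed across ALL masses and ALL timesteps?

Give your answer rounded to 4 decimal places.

Answer: 1.5941

Derivation:
Step 0: x=[6.0000 9.0000] v=[0.0000 0.0000]
Step 1: x=[5.6250 9.1250] v=[-1.5000 0.5000]
Step 2: x=[4.9844 9.3438] v=[-2.5625 0.8750]
Step 3: x=[4.2657 9.6026] v=[-2.8750 1.0352]
Step 4: x=[3.6809 9.8404] v=[-2.3394 0.9510]
Step 5: x=[3.4059 10.0057] v=[-1.1001 0.6611]
Step 6: x=[3.5301 10.0710] v=[0.4969 0.2612]
Max displacement = 1.5941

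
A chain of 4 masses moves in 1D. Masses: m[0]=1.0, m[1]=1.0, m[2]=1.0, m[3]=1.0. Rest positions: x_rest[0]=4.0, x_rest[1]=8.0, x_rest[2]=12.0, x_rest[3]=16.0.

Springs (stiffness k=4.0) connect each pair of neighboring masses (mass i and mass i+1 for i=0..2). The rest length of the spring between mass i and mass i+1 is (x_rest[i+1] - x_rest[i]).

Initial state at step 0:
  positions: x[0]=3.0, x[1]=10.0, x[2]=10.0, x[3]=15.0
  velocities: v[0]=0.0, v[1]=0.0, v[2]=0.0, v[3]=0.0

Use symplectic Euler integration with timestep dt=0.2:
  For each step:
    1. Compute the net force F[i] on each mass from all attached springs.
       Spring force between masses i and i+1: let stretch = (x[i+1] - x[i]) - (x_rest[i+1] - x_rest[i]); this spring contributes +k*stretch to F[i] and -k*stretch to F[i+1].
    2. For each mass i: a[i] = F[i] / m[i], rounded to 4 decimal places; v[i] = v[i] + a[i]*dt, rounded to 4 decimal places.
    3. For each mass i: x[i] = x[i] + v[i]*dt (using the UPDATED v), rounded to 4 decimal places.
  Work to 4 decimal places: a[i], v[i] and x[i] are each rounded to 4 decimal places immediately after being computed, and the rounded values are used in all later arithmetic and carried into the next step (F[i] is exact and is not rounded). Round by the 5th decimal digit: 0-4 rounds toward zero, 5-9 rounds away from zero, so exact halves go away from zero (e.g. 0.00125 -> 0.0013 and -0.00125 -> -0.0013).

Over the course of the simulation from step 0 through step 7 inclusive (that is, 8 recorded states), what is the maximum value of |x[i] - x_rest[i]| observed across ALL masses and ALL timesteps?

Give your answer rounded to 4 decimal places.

Answer: 2.6591

Derivation:
Step 0: x=[3.0000 10.0000 10.0000 15.0000] v=[0.0000 0.0000 0.0000 0.0000]
Step 1: x=[3.4800 8.8800 10.8000 14.8400] v=[2.4000 -5.6000 4.0000 -0.8000]
Step 2: x=[4.1840 7.2032 11.9392 14.6736] v=[3.5200 -8.3840 5.6960 -0.8320]
Step 3: x=[4.7311 5.8011 12.7581 14.7097] v=[2.7354 -7.0106 4.0947 0.1805]
Step 4: x=[4.8094 5.3409 12.7762 15.0735] v=[0.3914 -2.3010 0.0904 1.8192]
Step 5: x=[4.3327 5.9853 11.9722 15.7098] v=[-2.3834 3.2220 -4.0200 3.1814]
Step 6: x=[3.4804 7.3232 10.8083 16.3881] v=[-4.2613 6.6894 -5.8194 3.3913]
Step 7: x=[2.6030 8.6038 9.9796 16.8136] v=[-4.3871 6.4032 -4.1436 2.1275]
Max displacement = 2.6591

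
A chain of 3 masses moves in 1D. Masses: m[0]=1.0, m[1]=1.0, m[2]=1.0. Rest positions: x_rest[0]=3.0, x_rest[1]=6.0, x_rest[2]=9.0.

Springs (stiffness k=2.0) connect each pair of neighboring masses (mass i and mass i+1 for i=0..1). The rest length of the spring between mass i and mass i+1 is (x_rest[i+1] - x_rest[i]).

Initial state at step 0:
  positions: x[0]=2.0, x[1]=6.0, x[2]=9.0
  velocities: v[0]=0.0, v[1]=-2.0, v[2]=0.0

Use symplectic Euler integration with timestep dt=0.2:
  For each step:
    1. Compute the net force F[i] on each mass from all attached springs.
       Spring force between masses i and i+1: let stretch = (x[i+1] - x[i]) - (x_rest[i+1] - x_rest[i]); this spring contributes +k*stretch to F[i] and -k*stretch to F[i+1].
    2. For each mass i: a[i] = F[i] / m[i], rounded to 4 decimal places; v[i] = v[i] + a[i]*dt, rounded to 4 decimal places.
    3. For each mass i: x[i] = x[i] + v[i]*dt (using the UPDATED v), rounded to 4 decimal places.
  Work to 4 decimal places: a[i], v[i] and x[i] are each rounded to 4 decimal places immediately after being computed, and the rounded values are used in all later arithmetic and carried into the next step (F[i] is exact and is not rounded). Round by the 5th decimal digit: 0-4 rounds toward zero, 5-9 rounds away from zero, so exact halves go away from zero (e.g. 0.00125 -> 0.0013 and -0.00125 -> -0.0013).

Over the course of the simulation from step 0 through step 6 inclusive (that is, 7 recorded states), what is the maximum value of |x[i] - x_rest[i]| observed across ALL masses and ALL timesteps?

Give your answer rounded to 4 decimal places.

Step 0: x=[2.0000 6.0000 9.0000] v=[0.0000 -2.0000 0.0000]
Step 1: x=[2.0800 5.5200 9.0000] v=[0.4000 -2.4000 0.0000]
Step 2: x=[2.1952 5.0432 8.9616] v=[0.5760 -2.3840 -0.1920]
Step 3: x=[2.2982 4.6520 8.8497] v=[0.5152 -1.9558 -0.5594]
Step 4: x=[2.3495 4.4084 8.6420] v=[0.2567 -1.2182 -1.0385]
Step 5: x=[2.3256 4.3387 8.3356] v=[-0.1197 -0.3483 -1.5319]
Step 6: x=[2.2227 4.4277 7.9495] v=[-0.5145 0.4452 -1.9307]
Max displacement = 1.6613

Answer: 1.6613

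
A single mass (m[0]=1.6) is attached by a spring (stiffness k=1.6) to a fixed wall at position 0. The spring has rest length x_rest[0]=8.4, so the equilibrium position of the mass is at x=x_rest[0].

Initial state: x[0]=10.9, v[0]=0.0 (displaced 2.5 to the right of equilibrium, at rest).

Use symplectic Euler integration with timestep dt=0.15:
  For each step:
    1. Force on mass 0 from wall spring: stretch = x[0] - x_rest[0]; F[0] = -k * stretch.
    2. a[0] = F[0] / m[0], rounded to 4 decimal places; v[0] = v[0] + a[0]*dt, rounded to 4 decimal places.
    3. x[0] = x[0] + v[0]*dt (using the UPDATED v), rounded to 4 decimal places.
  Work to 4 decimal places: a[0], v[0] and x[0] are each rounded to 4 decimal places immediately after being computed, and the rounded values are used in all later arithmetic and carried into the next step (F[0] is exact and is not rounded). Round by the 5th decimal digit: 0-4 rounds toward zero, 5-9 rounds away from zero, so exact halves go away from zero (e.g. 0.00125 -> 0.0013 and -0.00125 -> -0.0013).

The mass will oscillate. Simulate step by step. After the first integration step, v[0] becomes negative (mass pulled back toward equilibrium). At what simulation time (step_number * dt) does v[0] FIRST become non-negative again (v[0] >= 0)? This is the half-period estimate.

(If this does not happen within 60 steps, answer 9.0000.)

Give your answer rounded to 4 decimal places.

Step 0: x=[10.9000] v=[0.0000]
Step 1: x=[10.8438] v=[-0.3750]
Step 2: x=[10.7326] v=[-0.7416]
Step 3: x=[10.5689] v=[-1.0915]
Step 4: x=[10.3564] v=[-1.4168]
Step 5: x=[10.0999] v=[-1.7103]
Step 6: x=[9.8051] v=[-1.9653]
Step 7: x=[9.4787] v=[-2.1761]
Step 8: x=[9.1280] v=[-2.3379]
Step 9: x=[8.7609] v=[-2.4471]
Step 10: x=[8.3857] v=[-2.5012]
Step 11: x=[8.0108] v=[-2.4991]
Step 12: x=[7.6447] v=[-2.4407]
Step 13: x=[7.2956] v=[-2.3274]
Step 14: x=[6.9713] v=[-2.1617]
Step 15: x=[6.6792] v=[-1.9474]
Step 16: x=[6.4258] v=[-1.6893]
Step 17: x=[6.2168] v=[-1.3932]
Step 18: x=[6.0569] v=[-1.0657]
Step 19: x=[5.9498] v=[-0.7142]
Step 20: x=[5.8978] v=[-0.3467]
Step 21: x=[5.9021] v=[0.0286]
First v>=0 after going negative at step 21, time=3.1500

Answer: 3.1500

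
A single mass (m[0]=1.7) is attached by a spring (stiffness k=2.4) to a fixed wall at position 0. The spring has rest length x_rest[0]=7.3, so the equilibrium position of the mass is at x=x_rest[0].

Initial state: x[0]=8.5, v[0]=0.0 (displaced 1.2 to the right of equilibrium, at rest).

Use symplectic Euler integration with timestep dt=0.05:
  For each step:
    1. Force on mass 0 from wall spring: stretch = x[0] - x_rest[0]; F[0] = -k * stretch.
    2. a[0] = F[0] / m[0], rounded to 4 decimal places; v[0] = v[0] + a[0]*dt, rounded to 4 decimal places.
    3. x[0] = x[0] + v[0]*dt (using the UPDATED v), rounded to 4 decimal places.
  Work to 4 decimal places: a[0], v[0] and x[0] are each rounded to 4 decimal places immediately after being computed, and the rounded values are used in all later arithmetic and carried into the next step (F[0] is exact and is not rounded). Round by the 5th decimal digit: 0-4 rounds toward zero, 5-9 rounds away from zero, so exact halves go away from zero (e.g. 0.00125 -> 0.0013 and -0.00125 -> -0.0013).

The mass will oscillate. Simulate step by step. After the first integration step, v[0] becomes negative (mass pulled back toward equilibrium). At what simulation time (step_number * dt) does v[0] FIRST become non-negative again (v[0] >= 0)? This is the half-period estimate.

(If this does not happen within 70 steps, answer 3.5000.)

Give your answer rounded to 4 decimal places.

Answer: 2.6500

Derivation:
Step 0: x=[8.5000] v=[0.0000]
Step 1: x=[8.4958] v=[-0.0847]
Step 2: x=[8.4873] v=[-0.1691]
Step 3: x=[8.4747] v=[-0.2529]
Step 4: x=[8.4579] v=[-0.3358]
Step 5: x=[8.4370] v=[-0.4175]
Step 6: x=[8.4121] v=[-0.4978]
Step 7: x=[8.3833] v=[-0.5763]
Step 8: x=[8.3507] v=[-0.6528]
Step 9: x=[8.3144] v=[-0.7270]
Step 10: x=[8.2745] v=[-0.7986]
Step 11: x=[8.2311] v=[-0.8674]
Step 12: x=[8.1844] v=[-0.9331]
Step 13: x=[8.1346] v=[-0.9955]
Step 14: x=[8.0819] v=[-1.0544]
Step 15: x=[8.0264] v=[-1.1096]
Step 16: x=[7.9684] v=[-1.1609]
Step 17: x=[7.9080] v=[-1.2081]
Step 18: x=[7.8455] v=[-1.2510]
Step 19: x=[7.7810] v=[-1.2895]
Step 20: x=[7.7148] v=[-1.3235]
Step 21: x=[7.6472] v=[-1.3528]
Step 22: x=[7.5783] v=[-1.3773]
Step 23: x=[7.5085] v=[-1.3969]
Step 24: x=[7.4379] v=[-1.4116]
Step 25: x=[7.3668] v=[-1.4213]
Step 26: x=[7.2955] v=[-1.4260]
Step 27: x=[7.2242] v=[-1.4257]
Step 28: x=[7.1532] v=[-1.4204]
Step 29: x=[7.0827] v=[-1.4100]
Step 30: x=[7.0130] v=[-1.3947]
Step 31: x=[6.9443] v=[-1.3744]
Step 32: x=[6.8768] v=[-1.3493]
Step 33: x=[6.8108] v=[-1.3194]
Step 34: x=[6.7466] v=[-1.2849]
Step 35: x=[6.6843] v=[-1.2458]
Step 36: x=[6.6242] v=[-1.2023]
Step 37: x=[6.5665] v=[-1.1546]
Step 38: x=[6.5114] v=[-1.1028]
Step 39: x=[6.4590] v=[-1.0471]
Step 40: x=[6.4096] v=[-0.9877]
Step 41: x=[6.3634] v=[-0.9249]
Step 42: x=[6.3205] v=[-0.8588]
Step 43: x=[6.2810] v=[-0.7897]
Step 44: x=[6.2451] v=[-0.7178]
Step 45: x=[6.2129] v=[-0.6433]
Step 46: x=[6.1846] v=[-0.5666]
Step 47: x=[6.1602] v=[-0.4879]
Step 48: x=[6.1398] v=[-0.4074]
Step 49: x=[6.1235] v=[-0.3255]
Step 50: x=[6.1114] v=[-0.2425]
Step 51: x=[6.1035] v=[-0.1586]
Step 52: x=[6.0998] v=[-0.0741]
Step 53: x=[6.1003] v=[0.0106]
First v>=0 after going negative at step 53, time=2.6500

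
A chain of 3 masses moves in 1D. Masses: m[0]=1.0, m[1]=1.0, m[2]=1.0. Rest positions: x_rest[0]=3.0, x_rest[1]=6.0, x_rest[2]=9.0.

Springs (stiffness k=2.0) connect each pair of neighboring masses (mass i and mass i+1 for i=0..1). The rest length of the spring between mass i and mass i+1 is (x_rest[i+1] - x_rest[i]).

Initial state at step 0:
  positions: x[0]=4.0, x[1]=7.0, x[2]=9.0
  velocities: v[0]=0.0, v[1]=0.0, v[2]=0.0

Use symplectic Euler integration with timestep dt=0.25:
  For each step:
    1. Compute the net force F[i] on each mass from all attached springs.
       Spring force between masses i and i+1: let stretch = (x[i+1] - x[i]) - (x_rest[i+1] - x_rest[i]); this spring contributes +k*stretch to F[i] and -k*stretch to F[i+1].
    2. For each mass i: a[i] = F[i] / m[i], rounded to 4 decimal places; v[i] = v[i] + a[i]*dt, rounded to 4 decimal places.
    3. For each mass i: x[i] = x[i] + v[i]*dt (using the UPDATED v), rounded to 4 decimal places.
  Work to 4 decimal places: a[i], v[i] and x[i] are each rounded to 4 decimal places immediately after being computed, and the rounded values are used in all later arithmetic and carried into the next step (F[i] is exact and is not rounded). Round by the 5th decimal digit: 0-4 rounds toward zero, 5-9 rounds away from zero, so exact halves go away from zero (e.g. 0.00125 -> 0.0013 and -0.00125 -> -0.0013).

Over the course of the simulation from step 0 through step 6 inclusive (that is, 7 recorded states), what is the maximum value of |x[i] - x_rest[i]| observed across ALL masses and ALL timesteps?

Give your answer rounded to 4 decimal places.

Answer: 1.1174

Derivation:
Step 0: x=[4.0000 7.0000 9.0000] v=[0.0000 0.0000 0.0000]
Step 1: x=[4.0000 6.8750 9.1250] v=[0.0000 -0.5000 0.5000]
Step 2: x=[3.9844 6.6719 9.3438] v=[-0.0625 -0.8125 0.8750]
Step 3: x=[3.9297 6.4668 9.6036] v=[-0.2188 -0.8203 1.0391]
Step 4: x=[3.8171 6.3367 9.8463] v=[-0.4503 -0.5205 0.9707]
Step 5: x=[3.6445 6.3303 10.0253] v=[-0.6905 -0.0255 0.7159]
Step 6: x=[3.4326 6.4501 10.1174] v=[-0.8476 0.4791 0.3684]
Max displacement = 1.1174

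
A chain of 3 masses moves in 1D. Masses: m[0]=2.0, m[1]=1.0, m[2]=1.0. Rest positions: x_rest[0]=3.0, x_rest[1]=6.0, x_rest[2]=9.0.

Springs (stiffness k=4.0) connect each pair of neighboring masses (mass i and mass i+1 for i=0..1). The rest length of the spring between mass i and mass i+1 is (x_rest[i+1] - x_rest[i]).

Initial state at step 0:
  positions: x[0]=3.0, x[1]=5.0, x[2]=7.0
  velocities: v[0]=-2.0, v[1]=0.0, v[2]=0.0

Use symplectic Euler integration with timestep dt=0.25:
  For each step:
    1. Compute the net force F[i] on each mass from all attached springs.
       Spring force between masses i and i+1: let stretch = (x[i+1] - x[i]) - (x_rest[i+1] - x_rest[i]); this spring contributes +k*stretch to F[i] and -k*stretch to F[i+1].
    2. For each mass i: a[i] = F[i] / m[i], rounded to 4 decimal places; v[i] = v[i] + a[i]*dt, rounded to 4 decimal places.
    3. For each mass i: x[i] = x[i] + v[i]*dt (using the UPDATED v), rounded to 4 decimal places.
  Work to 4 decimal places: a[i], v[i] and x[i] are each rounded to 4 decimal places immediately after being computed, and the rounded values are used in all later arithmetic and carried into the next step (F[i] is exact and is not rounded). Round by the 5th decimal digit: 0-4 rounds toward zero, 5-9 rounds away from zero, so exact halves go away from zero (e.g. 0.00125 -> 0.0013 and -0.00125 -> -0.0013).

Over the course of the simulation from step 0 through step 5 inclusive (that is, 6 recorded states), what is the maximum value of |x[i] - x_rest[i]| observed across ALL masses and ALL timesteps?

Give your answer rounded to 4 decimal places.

Answer: 2.9523

Derivation:
Step 0: x=[3.0000 5.0000 7.0000] v=[-2.0000 0.0000 0.0000]
Step 1: x=[2.3750 5.0000 7.2500] v=[-2.5000 0.0000 1.0000]
Step 2: x=[1.7031 4.9063 7.6875] v=[-2.6875 -0.3750 1.7500]
Step 3: x=[1.0566 4.7071 8.1797] v=[-2.5859 -0.7970 1.9688]
Step 4: x=[0.4914 4.4634 8.5538] v=[-2.2607 -0.9749 1.4962]
Step 5: x=[0.0477 4.2493 8.6553] v=[-1.7747 -0.8565 0.4058]
Max displacement = 2.9523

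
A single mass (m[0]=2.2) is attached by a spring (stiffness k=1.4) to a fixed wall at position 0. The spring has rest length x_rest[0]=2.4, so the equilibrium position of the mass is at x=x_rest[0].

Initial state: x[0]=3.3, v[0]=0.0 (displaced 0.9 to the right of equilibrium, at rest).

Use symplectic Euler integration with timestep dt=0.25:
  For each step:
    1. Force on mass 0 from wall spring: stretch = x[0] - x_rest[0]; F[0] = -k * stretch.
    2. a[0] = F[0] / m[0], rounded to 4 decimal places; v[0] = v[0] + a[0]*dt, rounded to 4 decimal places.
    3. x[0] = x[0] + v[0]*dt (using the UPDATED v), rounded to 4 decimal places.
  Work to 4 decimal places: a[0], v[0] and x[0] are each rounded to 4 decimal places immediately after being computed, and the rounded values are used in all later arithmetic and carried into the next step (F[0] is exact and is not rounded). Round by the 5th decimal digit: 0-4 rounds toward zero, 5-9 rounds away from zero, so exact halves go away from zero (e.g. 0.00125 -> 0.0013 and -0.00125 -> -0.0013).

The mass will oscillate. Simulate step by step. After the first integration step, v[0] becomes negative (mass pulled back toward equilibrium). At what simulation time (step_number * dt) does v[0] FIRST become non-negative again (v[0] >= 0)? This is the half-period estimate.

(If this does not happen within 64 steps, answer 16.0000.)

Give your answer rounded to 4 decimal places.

Answer: 4.0000

Derivation:
Step 0: x=[3.3000] v=[0.0000]
Step 1: x=[3.2642] v=[-0.1432]
Step 2: x=[3.1940] v=[-0.2807]
Step 3: x=[3.0923] v=[-0.4070]
Step 4: x=[2.9630] v=[-0.5172]
Step 5: x=[2.8113] v=[-0.6068]
Step 6: x=[2.6433] v=[-0.6722]
Step 7: x=[2.4656] v=[-0.7109]
Step 8: x=[2.2853] v=[-0.7213]
Step 9: x=[2.1095] v=[-0.7031]
Step 10: x=[1.9453] v=[-0.6569]
Step 11: x=[1.7992] v=[-0.5846]
Step 12: x=[1.6770] v=[-0.4890]
Step 13: x=[1.5835] v=[-0.3740]
Step 14: x=[1.5225] v=[-0.2441]
Step 15: x=[1.4964] v=[-0.1045]
Step 16: x=[1.5062] v=[0.0393]
First v>=0 after going negative at step 16, time=4.0000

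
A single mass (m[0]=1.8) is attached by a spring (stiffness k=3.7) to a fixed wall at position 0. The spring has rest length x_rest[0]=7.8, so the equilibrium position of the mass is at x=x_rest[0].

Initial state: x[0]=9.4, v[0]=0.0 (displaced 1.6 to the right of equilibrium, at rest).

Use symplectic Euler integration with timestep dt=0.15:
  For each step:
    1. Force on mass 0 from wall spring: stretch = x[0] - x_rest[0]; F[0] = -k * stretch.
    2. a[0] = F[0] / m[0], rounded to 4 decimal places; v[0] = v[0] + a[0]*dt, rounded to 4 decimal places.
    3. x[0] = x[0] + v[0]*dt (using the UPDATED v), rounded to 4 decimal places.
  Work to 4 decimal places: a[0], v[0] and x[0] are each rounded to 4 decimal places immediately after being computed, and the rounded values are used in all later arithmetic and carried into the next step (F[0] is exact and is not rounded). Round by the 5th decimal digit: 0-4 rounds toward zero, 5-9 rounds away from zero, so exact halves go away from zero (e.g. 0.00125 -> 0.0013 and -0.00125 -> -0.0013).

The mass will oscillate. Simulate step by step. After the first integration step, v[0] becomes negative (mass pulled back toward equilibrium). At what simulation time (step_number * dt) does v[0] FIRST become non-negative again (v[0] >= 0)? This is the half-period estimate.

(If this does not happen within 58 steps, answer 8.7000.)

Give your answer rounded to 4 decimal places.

Answer: 2.2500

Derivation:
Step 0: x=[9.4000] v=[0.0000]
Step 1: x=[9.3260] v=[-0.4933]
Step 2: x=[9.1814] v=[-0.9638]
Step 3: x=[8.9729] v=[-1.3897]
Step 4: x=[8.7102] v=[-1.7514]
Step 5: x=[8.4054] v=[-2.0321]
Step 6: x=[8.0726] v=[-2.2188]
Step 7: x=[7.7272] v=[-2.3028]
Step 8: x=[7.3851] v=[-2.2804]
Step 9: x=[7.0622] v=[-2.1525]
Step 10: x=[6.7735] v=[-1.9250]
Step 11: x=[6.5322] v=[-1.6085]
Step 12: x=[6.3496] v=[-1.2176]
Step 13: x=[6.2340] v=[-0.7704]
Step 14: x=[6.1909] v=[-0.2876]
Step 15: x=[6.2222] v=[0.2085]
First v>=0 after going negative at step 15, time=2.2500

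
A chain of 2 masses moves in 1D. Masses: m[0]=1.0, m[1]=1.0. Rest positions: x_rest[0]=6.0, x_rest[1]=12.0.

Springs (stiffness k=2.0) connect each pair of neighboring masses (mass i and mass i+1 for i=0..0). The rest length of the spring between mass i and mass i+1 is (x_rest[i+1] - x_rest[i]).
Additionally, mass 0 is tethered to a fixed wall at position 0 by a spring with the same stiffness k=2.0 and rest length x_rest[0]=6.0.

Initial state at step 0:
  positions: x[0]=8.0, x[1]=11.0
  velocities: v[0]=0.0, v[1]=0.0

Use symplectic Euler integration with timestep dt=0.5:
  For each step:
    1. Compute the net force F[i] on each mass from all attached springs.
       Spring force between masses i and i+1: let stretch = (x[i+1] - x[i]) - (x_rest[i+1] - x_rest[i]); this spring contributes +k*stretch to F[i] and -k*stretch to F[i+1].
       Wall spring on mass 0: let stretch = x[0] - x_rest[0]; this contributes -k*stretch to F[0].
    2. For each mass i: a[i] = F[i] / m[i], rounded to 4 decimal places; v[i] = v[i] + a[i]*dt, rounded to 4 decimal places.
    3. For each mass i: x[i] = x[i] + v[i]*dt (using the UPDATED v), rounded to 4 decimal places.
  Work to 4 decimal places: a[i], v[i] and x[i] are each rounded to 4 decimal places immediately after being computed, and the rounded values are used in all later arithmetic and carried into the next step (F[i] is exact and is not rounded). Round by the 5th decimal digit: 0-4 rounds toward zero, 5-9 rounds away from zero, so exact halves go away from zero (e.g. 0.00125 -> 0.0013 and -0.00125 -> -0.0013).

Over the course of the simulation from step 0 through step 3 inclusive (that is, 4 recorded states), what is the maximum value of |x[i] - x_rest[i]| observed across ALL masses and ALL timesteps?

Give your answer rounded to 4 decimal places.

Answer: 2.2500

Derivation:
Step 0: x=[8.0000 11.0000] v=[0.0000 0.0000]
Step 1: x=[5.5000 12.5000] v=[-5.0000 3.0000]
Step 2: x=[3.7500 13.5000] v=[-3.5000 2.0000]
Step 3: x=[5.0000 12.6250] v=[2.5000 -1.7500]
Max displacement = 2.2500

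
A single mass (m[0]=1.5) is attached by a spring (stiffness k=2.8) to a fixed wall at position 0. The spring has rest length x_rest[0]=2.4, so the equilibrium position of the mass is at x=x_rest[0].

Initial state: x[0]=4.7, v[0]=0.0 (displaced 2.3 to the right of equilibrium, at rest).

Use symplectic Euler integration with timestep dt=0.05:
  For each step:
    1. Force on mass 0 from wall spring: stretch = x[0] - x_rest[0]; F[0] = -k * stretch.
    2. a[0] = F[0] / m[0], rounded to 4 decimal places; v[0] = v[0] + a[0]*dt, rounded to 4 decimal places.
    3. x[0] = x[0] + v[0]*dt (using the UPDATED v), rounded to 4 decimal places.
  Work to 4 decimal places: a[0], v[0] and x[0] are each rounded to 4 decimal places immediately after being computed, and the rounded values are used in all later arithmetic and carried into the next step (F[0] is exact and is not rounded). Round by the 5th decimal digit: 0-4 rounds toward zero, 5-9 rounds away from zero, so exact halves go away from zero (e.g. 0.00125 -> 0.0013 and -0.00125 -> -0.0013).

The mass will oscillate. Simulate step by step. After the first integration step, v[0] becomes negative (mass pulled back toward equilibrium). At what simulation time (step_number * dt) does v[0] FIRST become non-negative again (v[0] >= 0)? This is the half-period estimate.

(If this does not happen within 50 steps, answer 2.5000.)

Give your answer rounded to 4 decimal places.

Answer: 2.3000

Derivation:
Step 0: x=[4.7000] v=[0.0000]
Step 1: x=[4.6893] v=[-0.2147]
Step 2: x=[4.6679] v=[-0.4284]
Step 3: x=[4.6359] v=[-0.6401]
Step 4: x=[4.5935] v=[-0.8488]
Step 5: x=[4.5408] v=[-1.0535]
Step 6: x=[4.4781] v=[-1.2533]
Step 7: x=[4.4057] v=[-1.4473]
Step 8: x=[4.3240] v=[-1.6345]
Step 9: x=[4.2333] v=[-1.8141]
Step 10: x=[4.1340] v=[-1.9852]
Step 11: x=[4.0267] v=[-2.1470]
Step 12: x=[3.9118] v=[-2.2988]
Step 13: x=[3.7898] v=[-2.4399]
Step 14: x=[3.6613] v=[-2.5696]
Step 15: x=[3.5269] v=[-2.6873]
Step 16: x=[3.3873] v=[-2.7925]
Step 17: x=[3.2431] v=[-2.8847]
Step 18: x=[3.0949] v=[-2.9634]
Step 19: x=[2.9435] v=[-3.0283]
Step 20: x=[2.7896] v=[-3.0790]
Step 21: x=[2.6338] v=[-3.1154]
Step 22: x=[2.4769] v=[-3.1372]
Step 23: x=[2.3197] v=[-3.1444]
Step 24: x=[2.1629] v=[-3.1369]
Step 25: x=[2.0072] v=[-3.1148]
Step 26: x=[1.8533] v=[-3.0781]
Step 27: x=[1.7019] v=[-3.0271]
Step 28: x=[1.5538] v=[-2.9619]
Step 29: x=[1.4097] v=[-2.8829]
Step 30: x=[1.2702] v=[-2.7905]
Step 31: x=[1.1359] v=[-2.6851]
Step 32: x=[1.0075] v=[-2.5671]
Step 33: x=[0.8856] v=[-2.4371]
Step 34: x=[0.7708] v=[-2.2958]
Step 35: x=[0.6636] v=[-2.1437]
Step 36: x=[0.5645] v=[-1.9816]
Step 37: x=[0.4740] v=[-1.8103]
Step 38: x=[0.3925] v=[-1.6305]
Step 39: x=[0.3203] v=[-1.4431]
Step 40: x=[0.2579] v=[-1.2490]
Step 41: x=[0.2054] v=[-1.0491]
Step 42: x=[0.1632] v=[-0.8443]
Step 43: x=[0.1314] v=[-0.6355]
Step 44: x=[0.1102] v=[-0.4238]
Step 45: x=[0.0997] v=[-0.2101]
Step 46: x=[0.0999] v=[0.0046]
First v>=0 after going negative at step 46, time=2.3000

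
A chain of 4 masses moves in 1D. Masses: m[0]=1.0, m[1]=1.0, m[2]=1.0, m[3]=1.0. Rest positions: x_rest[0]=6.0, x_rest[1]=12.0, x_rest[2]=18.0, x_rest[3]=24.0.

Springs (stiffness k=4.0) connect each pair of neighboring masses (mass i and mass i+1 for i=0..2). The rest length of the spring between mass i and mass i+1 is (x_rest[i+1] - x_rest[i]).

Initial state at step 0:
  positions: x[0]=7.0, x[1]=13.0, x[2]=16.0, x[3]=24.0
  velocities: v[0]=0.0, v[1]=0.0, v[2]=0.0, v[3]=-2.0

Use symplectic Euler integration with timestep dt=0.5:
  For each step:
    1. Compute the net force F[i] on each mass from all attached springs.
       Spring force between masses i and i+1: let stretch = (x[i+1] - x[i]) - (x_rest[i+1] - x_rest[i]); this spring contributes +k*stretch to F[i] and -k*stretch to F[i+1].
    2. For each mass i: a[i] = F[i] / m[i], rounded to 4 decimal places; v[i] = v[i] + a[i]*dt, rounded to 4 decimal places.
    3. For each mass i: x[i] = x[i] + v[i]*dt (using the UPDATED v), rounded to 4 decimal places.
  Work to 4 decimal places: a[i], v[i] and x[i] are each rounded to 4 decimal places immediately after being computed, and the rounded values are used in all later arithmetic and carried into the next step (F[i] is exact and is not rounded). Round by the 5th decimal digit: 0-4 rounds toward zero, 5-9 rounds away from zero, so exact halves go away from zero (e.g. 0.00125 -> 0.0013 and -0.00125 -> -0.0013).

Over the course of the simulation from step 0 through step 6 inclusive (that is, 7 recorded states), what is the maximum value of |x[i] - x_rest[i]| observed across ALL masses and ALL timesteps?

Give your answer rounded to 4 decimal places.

Answer: 4.0000

Derivation:
Step 0: x=[7.0000 13.0000 16.0000 24.0000] v=[0.0000 0.0000 0.0000 -2.0000]
Step 1: x=[7.0000 10.0000 21.0000 21.0000] v=[0.0000 -6.0000 10.0000 -6.0000]
Step 2: x=[4.0000 15.0000 15.0000 24.0000] v=[-6.0000 10.0000 -12.0000 6.0000]
Step 3: x=[6.0000 9.0000 18.0000 24.0000] v=[4.0000 -12.0000 6.0000 0.0000]
Step 4: x=[5.0000 9.0000 18.0000 24.0000] v=[-2.0000 0.0000 0.0000 0.0000]
Step 5: x=[2.0000 14.0000 15.0000 24.0000] v=[-6.0000 10.0000 -6.0000 0.0000]
Step 6: x=[5.0000 8.0000 20.0000 21.0000] v=[6.0000 -12.0000 10.0000 -6.0000]
Max displacement = 4.0000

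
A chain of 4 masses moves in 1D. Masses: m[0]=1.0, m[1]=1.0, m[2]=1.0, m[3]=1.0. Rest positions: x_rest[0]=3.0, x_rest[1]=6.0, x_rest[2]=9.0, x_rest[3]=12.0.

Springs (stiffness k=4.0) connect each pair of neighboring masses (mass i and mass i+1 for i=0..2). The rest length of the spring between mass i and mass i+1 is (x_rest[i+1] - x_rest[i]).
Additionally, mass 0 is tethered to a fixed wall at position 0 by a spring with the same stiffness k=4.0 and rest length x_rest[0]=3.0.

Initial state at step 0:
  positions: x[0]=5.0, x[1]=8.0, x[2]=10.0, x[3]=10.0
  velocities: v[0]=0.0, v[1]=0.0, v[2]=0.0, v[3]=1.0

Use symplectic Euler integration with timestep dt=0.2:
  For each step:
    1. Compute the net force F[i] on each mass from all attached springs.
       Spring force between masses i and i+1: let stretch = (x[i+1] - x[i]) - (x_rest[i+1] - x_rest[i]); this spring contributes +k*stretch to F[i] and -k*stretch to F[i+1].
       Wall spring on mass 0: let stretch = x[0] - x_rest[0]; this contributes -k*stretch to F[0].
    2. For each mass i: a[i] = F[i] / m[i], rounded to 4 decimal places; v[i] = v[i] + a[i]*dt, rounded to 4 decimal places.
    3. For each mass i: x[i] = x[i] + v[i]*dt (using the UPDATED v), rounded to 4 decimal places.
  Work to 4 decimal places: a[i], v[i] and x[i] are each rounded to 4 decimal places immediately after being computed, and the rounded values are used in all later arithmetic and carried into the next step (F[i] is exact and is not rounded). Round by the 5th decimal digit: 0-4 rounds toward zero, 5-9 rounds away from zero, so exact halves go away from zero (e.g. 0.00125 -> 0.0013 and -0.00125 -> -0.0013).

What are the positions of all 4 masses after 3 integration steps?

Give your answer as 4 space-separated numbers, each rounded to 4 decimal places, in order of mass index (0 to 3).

Answer: 3.4312 6.8424 8.8828 12.7673

Derivation:
Step 0: x=[5.0000 8.0000 10.0000 10.0000] v=[0.0000 0.0000 0.0000 1.0000]
Step 1: x=[4.6800 7.8400 9.6800 10.6800] v=[-1.6000 -0.8000 -1.6000 3.4000]
Step 2: x=[4.1168 7.4688 9.2256 11.6800] v=[-2.8160 -1.8560 -2.2720 5.0000]
Step 3: x=[3.4312 6.8424 8.8828 12.7673] v=[-3.4278 -3.1322 -1.7139 5.4365]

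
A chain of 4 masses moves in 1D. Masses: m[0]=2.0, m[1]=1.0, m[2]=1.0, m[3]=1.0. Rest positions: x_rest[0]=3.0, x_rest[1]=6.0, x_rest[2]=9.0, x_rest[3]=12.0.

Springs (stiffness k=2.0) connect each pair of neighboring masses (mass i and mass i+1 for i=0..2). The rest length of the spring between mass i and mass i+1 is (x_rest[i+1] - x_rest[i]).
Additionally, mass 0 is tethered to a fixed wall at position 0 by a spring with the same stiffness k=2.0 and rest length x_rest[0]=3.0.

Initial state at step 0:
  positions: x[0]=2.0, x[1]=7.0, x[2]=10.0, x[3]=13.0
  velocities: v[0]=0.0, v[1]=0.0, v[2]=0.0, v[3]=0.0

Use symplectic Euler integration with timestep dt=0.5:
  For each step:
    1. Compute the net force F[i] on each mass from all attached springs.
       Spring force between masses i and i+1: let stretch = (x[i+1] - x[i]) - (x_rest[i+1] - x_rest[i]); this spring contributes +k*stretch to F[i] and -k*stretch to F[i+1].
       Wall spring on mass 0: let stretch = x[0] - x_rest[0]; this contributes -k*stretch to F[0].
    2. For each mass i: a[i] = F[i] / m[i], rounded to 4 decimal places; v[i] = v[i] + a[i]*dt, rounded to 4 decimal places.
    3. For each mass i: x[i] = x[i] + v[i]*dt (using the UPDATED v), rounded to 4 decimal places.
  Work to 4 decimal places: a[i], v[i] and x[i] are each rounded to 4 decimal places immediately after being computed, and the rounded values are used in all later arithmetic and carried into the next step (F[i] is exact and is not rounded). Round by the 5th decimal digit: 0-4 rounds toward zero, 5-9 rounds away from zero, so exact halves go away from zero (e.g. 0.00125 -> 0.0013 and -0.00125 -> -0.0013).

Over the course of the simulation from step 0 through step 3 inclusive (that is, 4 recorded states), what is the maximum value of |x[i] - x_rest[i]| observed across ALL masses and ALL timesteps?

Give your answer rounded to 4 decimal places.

Step 0: x=[2.0000 7.0000 10.0000 13.0000] v=[0.0000 0.0000 0.0000 0.0000]
Step 1: x=[2.7500 6.0000 10.0000 13.0000] v=[1.5000 -2.0000 0.0000 0.0000]
Step 2: x=[3.6250 5.3750 9.5000 13.0000] v=[1.7500 -1.2500 -1.0000 0.0000]
Step 3: x=[4.0313 5.9375 8.6875 12.7500] v=[0.8125 1.1250 -1.6250 -0.5000]
Max displacement = 1.0313

Answer: 1.0313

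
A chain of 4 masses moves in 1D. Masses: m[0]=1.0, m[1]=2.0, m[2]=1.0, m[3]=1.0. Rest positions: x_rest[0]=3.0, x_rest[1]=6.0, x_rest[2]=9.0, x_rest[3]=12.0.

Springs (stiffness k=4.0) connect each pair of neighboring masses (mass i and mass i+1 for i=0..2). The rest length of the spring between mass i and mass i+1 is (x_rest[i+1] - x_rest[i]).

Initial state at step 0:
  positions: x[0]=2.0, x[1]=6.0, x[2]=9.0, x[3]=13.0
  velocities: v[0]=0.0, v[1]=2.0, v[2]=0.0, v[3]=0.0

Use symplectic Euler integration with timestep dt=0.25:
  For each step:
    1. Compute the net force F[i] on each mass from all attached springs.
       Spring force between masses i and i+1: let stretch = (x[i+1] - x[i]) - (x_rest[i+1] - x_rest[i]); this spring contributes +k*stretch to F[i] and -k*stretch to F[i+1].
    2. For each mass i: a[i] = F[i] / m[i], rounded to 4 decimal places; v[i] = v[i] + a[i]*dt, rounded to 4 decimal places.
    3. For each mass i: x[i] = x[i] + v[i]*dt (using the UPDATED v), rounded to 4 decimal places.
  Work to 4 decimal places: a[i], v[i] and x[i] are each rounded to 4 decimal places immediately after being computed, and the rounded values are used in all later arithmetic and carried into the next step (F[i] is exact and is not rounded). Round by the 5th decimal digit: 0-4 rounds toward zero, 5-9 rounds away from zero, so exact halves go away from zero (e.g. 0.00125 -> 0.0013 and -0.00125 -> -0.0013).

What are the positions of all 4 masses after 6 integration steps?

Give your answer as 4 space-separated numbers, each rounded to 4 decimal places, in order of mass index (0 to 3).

Answer: 5.4173 7.3408 9.4150 12.4867

Derivation:
Step 0: x=[2.0000 6.0000 9.0000 13.0000] v=[0.0000 2.0000 0.0000 0.0000]
Step 1: x=[2.2500 6.3750 9.2500 12.7500] v=[1.0000 1.5000 1.0000 -1.0000]
Step 2: x=[2.7813 6.5938 9.6563 12.3750] v=[2.1250 0.8750 1.6250 -1.5000]
Step 3: x=[3.5157 6.7188 9.9766 12.0703] v=[2.9375 0.5000 1.2812 -1.2187]
Step 4: x=[4.3009 6.8507 10.0059 11.9922] v=[3.1406 0.5274 0.1171 -0.3124]
Step 5: x=[4.9735 7.0582 9.7430 12.1675] v=[2.6904 0.8301 -1.0518 0.7013]
Step 6: x=[5.4173 7.3408 9.4150 12.4867] v=[1.7751 1.1302 -1.3121 1.2768]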